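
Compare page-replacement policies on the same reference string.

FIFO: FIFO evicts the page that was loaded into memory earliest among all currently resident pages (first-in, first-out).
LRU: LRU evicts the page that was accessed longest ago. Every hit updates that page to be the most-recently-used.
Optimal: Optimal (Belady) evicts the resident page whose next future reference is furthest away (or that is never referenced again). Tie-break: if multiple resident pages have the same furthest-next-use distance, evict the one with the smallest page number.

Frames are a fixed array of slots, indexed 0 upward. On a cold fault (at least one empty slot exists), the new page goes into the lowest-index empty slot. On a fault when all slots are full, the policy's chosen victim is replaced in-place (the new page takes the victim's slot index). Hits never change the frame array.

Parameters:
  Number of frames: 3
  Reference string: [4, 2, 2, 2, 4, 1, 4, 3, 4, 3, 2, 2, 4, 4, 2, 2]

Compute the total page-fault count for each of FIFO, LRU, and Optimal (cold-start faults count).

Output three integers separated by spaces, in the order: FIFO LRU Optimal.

Answer: 6 5 4

Derivation:
--- FIFO ---
  step 0: ref 4 -> FAULT, frames=[4,-,-] (faults so far: 1)
  step 1: ref 2 -> FAULT, frames=[4,2,-] (faults so far: 2)
  step 2: ref 2 -> HIT, frames=[4,2,-] (faults so far: 2)
  step 3: ref 2 -> HIT, frames=[4,2,-] (faults so far: 2)
  step 4: ref 4 -> HIT, frames=[4,2,-] (faults so far: 2)
  step 5: ref 1 -> FAULT, frames=[4,2,1] (faults so far: 3)
  step 6: ref 4 -> HIT, frames=[4,2,1] (faults so far: 3)
  step 7: ref 3 -> FAULT, evict 4, frames=[3,2,1] (faults so far: 4)
  step 8: ref 4 -> FAULT, evict 2, frames=[3,4,1] (faults so far: 5)
  step 9: ref 3 -> HIT, frames=[3,4,1] (faults so far: 5)
  step 10: ref 2 -> FAULT, evict 1, frames=[3,4,2] (faults so far: 6)
  step 11: ref 2 -> HIT, frames=[3,4,2] (faults so far: 6)
  step 12: ref 4 -> HIT, frames=[3,4,2] (faults so far: 6)
  step 13: ref 4 -> HIT, frames=[3,4,2] (faults so far: 6)
  step 14: ref 2 -> HIT, frames=[3,4,2] (faults so far: 6)
  step 15: ref 2 -> HIT, frames=[3,4,2] (faults so far: 6)
  FIFO total faults: 6
--- LRU ---
  step 0: ref 4 -> FAULT, frames=[4,-,-] (faults so far: 1)
  step 1: ref 2 -> FAULT, frames=[4,2,-] (faults so far: 2)
  step 2: ref 2 -> HIT, frames=[4,2,-] (faults so far: 2)
  step 3: ref 2 -> HIT, frames=[4,2,-] (faults so far: 2)
  step 4: ref 4 -> HIT, frames=[4,2,-] (faults so far: 2)
  step 5: ref 1 -> FAULT, frames=[4,2,1] (faults so far: 3)
  step 6: ref 4 -> HIT, frames=[4,2,1] (faults so far: 3)
  step 7: ref 3 -> FAULT, evict 2, frames=[4,3,1] (faults so far: 4)
  step 8: ref 4 -> HIT, frames=[4,3,1] (faults so far: 4)
  step 9: ref 3 -> HIT, frames=[4,3,1] (faults so far: 4)
  step 10: ref 2 -> FAULT, evict 1, frames=[4,3,2] (faults so far: 5)
  step 11: ref 2 -> HIT, frames=[4,3,2] (faults so far: 5)
  step 12: ref 4 -> HIT, frames=[4,3,2] (faults so far: 5)
  step 13: ref 4 -> HIT, frames=[4,3,2] (faults so far: 5)
  step 14: ref 2 -> HIT, frames=[4,3,2] (faults so far: 5)
  step 15: ref 2 -> HIT, frames=[4,3,2] (faults so far: 5)
  LRU total faults: 5
--- Optimal ---
  step 0: ref 4 -> FAULT, frames=[4,-,-] (faults so far: 1)
  step 1: ref 2 -> FAULT, frames=[4,2,-] (faults so far: 2)
  step 2: ref 2 -> HIT, frames=[4,2,-] (faults so far: 2)
  step 3: ref 2 -> HIT, frames=[4,2,-] (faults so far: 2)
  step 4: ref 4 -> HIT, frames=[4,2,-] (faults so far: 2)
  step 5: ref 1 -> FAULT, frames=[4,2,1] (faults so far: 3)
  step 6: ref 4 -> HIT, frames=[4,2,1] (faults so far: 3)
  step 7: ref 3 -> FAULT, evict 1, frames=[4,2,3] (faults so far: 4)
  step 8: ref 4 -> HIT, frames=[4,2,3] (faults so far: 4)
  step 9: ref 3 -> HIT, frames=[4,2,3] (faults so far: 4)
  step 10: ref 2 -> HIT, frames=[4,2,3] (faults so far: 4)
  step 11: ref 2 -> HIT, frames=[4,2,3] (faults so far: 4)
  step 12: ref 4 -> HIT, frames=[4,2,3] (faults so far: 4)
  step 13: ref 4 -> HIT, frames=[4,2,3] (faults so far: 4)
  step 14: ref 2 -> HIT, frames=[4,2,3] (faults so far: 4)
  step 15: ref 2 -> HIT, frames=[4,2,3] (faults so far: 4)
  Optimal total faults: 4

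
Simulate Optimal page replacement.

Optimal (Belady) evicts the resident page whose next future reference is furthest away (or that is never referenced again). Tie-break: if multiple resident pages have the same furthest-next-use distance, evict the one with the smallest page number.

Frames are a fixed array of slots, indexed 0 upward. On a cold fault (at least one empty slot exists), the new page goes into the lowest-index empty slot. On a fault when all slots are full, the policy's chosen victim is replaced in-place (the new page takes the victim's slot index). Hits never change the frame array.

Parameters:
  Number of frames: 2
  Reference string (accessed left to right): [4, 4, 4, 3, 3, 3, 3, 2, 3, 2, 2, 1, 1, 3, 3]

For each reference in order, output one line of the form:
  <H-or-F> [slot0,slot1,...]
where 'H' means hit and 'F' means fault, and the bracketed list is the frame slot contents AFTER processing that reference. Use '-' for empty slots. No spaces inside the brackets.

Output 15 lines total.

F [4,-]
H [4,-]
H [4,-]
F [4,3]
H [4,3]
H [4,3]
H [4,3]
F [2,3]
H [2,3]
H [2,3]
H [2,3]
F [1,3]
H [1,3]
H [1,3]
H [1,3]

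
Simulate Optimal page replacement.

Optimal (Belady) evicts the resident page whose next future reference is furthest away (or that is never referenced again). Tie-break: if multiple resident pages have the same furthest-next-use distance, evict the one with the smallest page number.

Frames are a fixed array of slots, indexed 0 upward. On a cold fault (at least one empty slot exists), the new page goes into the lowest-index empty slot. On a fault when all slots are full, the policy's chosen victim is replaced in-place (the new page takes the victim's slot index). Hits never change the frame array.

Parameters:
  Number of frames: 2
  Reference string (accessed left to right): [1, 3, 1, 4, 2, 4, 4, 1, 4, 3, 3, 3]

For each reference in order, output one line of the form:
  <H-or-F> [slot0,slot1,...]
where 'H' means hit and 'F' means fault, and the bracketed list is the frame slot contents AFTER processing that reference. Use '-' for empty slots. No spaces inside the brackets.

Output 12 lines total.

F [1,-]
F [1,3]
H [1,3]
F [1,4]
F [2,4]
H [2,4]
H [2,4]
F [1,4]
H [1,4]
F [3,4]
H [3,4]
H [3,4]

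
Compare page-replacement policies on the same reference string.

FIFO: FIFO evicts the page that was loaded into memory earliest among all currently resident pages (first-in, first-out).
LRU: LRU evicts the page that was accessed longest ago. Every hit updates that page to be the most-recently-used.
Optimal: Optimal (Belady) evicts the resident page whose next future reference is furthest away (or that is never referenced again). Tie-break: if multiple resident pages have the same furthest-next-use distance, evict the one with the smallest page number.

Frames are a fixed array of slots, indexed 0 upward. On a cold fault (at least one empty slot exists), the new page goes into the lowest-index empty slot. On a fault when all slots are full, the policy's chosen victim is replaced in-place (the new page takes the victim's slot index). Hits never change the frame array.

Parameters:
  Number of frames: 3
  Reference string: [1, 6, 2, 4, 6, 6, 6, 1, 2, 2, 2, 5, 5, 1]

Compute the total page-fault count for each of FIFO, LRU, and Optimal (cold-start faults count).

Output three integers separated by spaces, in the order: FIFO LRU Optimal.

--- FIFO ---
  step 0: ref 1 -> FAULT, frames=[1,-,-] (faults so far: 1)
  step 1: ref 6 -> FAULT, frames=[1,6,-] (faults so far: 2)
  step 2: ref 2 -> FAULT, frames=[1,6,2] (faults so far: 3)
  step 3: ref 4 -> FAULT, evict 1, frames=[4,6,2] (faults so far: 4)
  step 4: ref 6 -> HIT, frames=[4,6,2] (faults so far: 4)
  step 5: ref 6 -> HIT, frames=[4,6,2] (faults so far: 4)
  step 6: ref 6 -> HIT, frames=[4,6,2] (faults so far: 4)
  step 7: ref 1 -> FAULT, evict 6, frames=[4,1,2] (faults so far: 5)
  step 8: ref 2 -> HIT, frames=[4,1,2] (faults so far: 5)
  step 9: ref 2 -> HIT, frames=[4,1,2] (faults so far: 5)
  step 10: ref 2 -> HIT, frames=[4,1,2] (faults so far: 5)
  step 11: ref 5 -> FAULT, evict 2, frames=[4,1,5] (faults so far: 6)
  step 12: ref 5 -> HIT, frames=[4,1,5] (faults so far: 6)
  step 13: ref 1 -> HIT, frames=[4,1,5] (faults so far: 6)
  FIFO total faults: 6
--- LRU ---
  step 0: ref 1 -> FAULT, frames=[1,-,-] (faults so far: 1)
  step 1: ref 6 -> FAULT, frames=[1,6,-] (faults so far: 2)
  step 2: ref 2 -> FAULT, frames=[1,6,2] (faults so far: 3)
  step 3: ref 4 -> FAULT, evict 1, frames=[4,6,2] (faults so far: 4)
  step 4: ref 6 -> HIT, frames=[4,6,2] (faults so far: 4)
  step 5: ref 6 -> HIT, frames=[4,6,2] (faults so far: 4)
  step 6: ref 6 -> HIT, frames=[4,6,2] (faults so far: 4)
  step 7: ref 1 -> FAULT, evict 2, frames=[4,6,1] (faults so far: 5)
  step 8: ref 2 -> FAULT, evict 4, frames=[2,6,1] (faults so far: 6)
  step 9: ref 2 -> HIT, frames=[2,6,1] (faults so far: 6)
  step 10: ref 2 -> HIT, frames=[2,6,1] (faults so far: 6)
  step 11: ref 5 -> FAULT, evict 6, frames=[2,5,1] (faults so far: 7)
  step 12: ref 5 -> HIT, frames=[2,5,1] (faults so far: 7)
  step 13: ref 1 -> HIT, frames=[2,5,1] (faults so far: 7)
  LRU total faults: 7
--- Optimal ---
  step 0: ref 1 -> FAULT, frames=[1,-,-] (faults so far: 1)
  step 1: ref 6 -> FAULT, frames=[1,6,-] (faults so far: 2)
  step 2: ref 2 -> FAULT, frames=[1,6,2] (faults so far: 3)
  step 3: ref 4 -> FAULT, evict 2, frames=[1,6,4] (faults so far: 4)
  step 4: ref 6 -> HIT, frames=[1,6,4] (faults so far: 4)
  step 5: ref 6 -> HIT, frames=[1,6,4] (faults so far: 4)
  step 6: ref 6 -> HIT, frames=[1,6,4] (faults so far: 4)
  step 7: ref 1 -> HIT, frames=[1,6,4] (faults so far: 4)
  step 8: ref 2 -> FAULT, evict 4, frames=[1,6,2] (faults so far: 5)
  step 9: ref 2 -> HIT, frames=[1,6,2] (faults so far: 5)
  step 10: ref 2 -> HIT, frames=[1,6,2] (faults so far: 5)
  step 11: ref 5 -> FAULT, evict 2, frames=[1,6,5] (faults so far: 6)
  step 12: ref 5 -> HIT, frames=[1,6,5] (faults so far: 6)
  step 13: ref 1 -> HIT, frames=[1,6,5] (faults so far: 6)
  Optimal total faults: 6

Answer: 6 7 6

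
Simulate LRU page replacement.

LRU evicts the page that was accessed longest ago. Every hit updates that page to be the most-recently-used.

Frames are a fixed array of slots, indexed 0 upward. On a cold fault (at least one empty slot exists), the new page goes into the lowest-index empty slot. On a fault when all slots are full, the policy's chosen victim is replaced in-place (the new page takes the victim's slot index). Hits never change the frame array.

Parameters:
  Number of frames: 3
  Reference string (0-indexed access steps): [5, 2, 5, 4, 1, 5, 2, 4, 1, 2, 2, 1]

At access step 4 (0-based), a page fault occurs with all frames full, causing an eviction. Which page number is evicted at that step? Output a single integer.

Answer: 2

Derivation:
Step 0: ref 5 -> FAULT, frames=[5,-,-]
Step 1: ref 2 -> FAULT, frames=[5,2,-]
Step 2: ref 5 -> HIT, frames=[5,2,-]
Step 3: ref 4 -> FAULT, frames=[5,2,4]
Step 4: ref 1 -> FAULT, evict 2, frames=[5,1,4]
At step 4: evicted page 2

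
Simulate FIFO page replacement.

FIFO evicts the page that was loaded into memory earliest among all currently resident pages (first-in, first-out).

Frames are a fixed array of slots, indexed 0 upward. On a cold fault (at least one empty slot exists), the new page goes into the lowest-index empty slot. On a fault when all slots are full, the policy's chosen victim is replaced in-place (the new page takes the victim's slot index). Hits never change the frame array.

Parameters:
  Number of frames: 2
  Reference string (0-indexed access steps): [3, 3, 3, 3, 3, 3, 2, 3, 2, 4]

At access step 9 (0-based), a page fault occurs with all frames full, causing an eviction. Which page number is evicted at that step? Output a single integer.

Answer: 3

Derivation:
Step 0: ref 3 -> FAULT, frames=[3,-]
Step 1: ref 3 -> HIT, frames=[3,-]
Step 2: ref 3 -> HIT, frames=[3,-]
Step 3: ref 3 -> HIT, frames=[3,-]
Step 4: ref 3 -> HIT, frames=[3,-]
Step 5: ref 3 -> HIT, frames=[3,-]
Step 6: ref 2 -> FAULT, frames=[3,2]
Step 7: ref 3 -> HIT, frames=[3,2]
Step 8: ref 2 -> HIT, frames=[3,2]
Step 9: ref 4 -> FAULT, evict 3, frames=[4,2]
At step 9: evicted page 3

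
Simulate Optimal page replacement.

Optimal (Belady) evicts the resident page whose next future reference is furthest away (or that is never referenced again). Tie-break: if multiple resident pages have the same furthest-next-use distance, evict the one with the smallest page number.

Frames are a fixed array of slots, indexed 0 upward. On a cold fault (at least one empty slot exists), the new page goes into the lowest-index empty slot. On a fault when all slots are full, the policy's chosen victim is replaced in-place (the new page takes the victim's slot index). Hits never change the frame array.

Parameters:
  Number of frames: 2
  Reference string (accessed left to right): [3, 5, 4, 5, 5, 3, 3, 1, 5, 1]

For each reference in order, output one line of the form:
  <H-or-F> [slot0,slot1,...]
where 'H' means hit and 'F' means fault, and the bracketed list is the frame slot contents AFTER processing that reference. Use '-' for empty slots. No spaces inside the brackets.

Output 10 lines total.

F [3,-]
F [3,5]
F [4,5]
H [4,5]
H [4,5]
F [3,5]
H [3,5]
F [1,5]
H [1,5]
H [1,5]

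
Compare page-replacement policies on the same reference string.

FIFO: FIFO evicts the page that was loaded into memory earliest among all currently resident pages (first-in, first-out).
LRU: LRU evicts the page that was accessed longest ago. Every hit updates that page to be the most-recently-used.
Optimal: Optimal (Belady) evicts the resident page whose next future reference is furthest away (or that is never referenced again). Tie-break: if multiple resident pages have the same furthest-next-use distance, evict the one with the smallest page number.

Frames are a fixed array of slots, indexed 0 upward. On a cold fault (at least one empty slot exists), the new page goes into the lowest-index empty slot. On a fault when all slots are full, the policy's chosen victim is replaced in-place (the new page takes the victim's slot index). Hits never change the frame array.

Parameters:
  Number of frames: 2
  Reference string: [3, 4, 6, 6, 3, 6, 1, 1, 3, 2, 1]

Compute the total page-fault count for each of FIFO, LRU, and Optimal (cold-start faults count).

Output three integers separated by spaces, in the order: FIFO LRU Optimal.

Answer: 6 8 5

Derivation:
--- FIFO ---
  step 0: ref 3 -> FAULT, frames=[3,-] (faults so far: 1)
  step 1: ref 4 -> FAULT, frames=[3,4] (faults so far: 2)
  step 2: ref 6 -> FAULT, evict 3, frames=[6,4] (faults so far: 3)
  step 3: ref 6 -> HIT, frames=[6,4] (faults so far: 3)
  step 4: ref 3 -> FAULT, evict 4, frames=[6,3] (faults so far: 4)
  step 5: ref 6 -> HIT, frames=[6,3] (faults so far: 4)
  step 6: ref 1 -> FAULT, evict 6, frames=[1,3] (faults so far: 5)
  step 7: ref 1 -> HIT, frames=[1,3] (faults so far: 5)
  step 8: ref 3 -> HIT, frames=[1,3] (faults so far: 5)
  step 9: ref 2 -> FAULT, evict 3, frames=[1,2] (faults so far: 6)
  step 10: ref 1 -> HIT, frames=[1,2] (faults so far: 6)
  FIFO total faults: 6
--- LRU ---
  step 0: ref 3 -> FAULT, frames=[3,-] (faults so far: 1)
  step 1: ref 4 -> FAULT, frames=[3,4] (faults so far: 2)
  step 2: ref 6 -> FAULT, evict 3, frames=[6,4] (faults so far: 3)
  step 3: ref 6 -> HIT, frames=[6,4] (faults so far: 3)
  step 4: ref 3 -> FAULT, evict 4, frames=[6,3] (faults so far: 4)
  step 5: ref 6 -> HIT, frames=[6,3] (faults so far: 4)
  step 6: ref 1 -> FAULT, evict 3, frames=[6,1] (faults so far: 5)
  step 7: ref 1 -> HIT, frames=[6,1] (faults so far: 5)
  step 8: ref 3 -> FAULT, evict 6, frames=[3,1] (faults so far: 6)
  step 9: ref 2 -> FAULT, evict 1, frames=[3,2] (faults so far: 7)
  step 10: ref 1 -> FAULT, evict 3, frames=[1,2] (faults so far: 8)
  LRU total faults: 8
--- Optimal ---
  step 0: ref 3 -> FAULT, frames=[3,-] (faults so far: 1)
  step 1: ref 4 -> FAULT, frames=[3,4] (faults so far: 2)
  step 2: ref 6 -> FAULT, evict 4, frames=[3,6] (faults so far: 3)
  step 3: ref 6 -> HIT, frames=[3,6] (faults so far: 3)
  step 4: ref 3 -> HIT, frames=[3,6] (faults so far: 3)
  step 5: ref 6 -> HIT, frames=[3,6] (faults so far: 3)
  step 6: ref 1 -> FAULT, evict 6, frames=[3,1] (faults so far: 4)
  step 7: ref 1 -> HIT, frames=[3,1] (faults so far: 4)
  step 8: ref 3 -> HIT, frames=[3,1] (faults so far: 4)
  step 9: ref 2 -> FAULT, evict 3, frames=[2,1] (faults so far: 5)
  step 10: ref 1 -> HIT, frames=[2,1] (faults so far: 5)
  Optimal total faults: 5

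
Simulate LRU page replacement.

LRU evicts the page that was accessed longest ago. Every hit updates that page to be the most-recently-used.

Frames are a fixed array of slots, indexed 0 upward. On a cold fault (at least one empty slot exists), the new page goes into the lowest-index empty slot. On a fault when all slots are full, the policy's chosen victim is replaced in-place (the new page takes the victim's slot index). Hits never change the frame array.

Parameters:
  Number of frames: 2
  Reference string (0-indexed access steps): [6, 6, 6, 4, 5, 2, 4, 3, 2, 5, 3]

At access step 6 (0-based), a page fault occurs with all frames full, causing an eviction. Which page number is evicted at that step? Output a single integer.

Step 0: ref 6 -> FAULT, frames=[6,-]
Step 1: ref 6 -> HIT, frames=[6,-]
Step 2: ref 6 -> HIT, frames=[6,-]
Step 3: ref 4 -> FAULT, frames=[6,4]
Step 4: ref 5 -> FAULT, evict 6, frames=[5,4]
Step 5: ref 2 -> FAULT, evict 4, frames=[5,2]
Step 6: ref 4 -> FAULT, evict 5, frames=[4,2]
At step 6: evicted page 5

Answer: 5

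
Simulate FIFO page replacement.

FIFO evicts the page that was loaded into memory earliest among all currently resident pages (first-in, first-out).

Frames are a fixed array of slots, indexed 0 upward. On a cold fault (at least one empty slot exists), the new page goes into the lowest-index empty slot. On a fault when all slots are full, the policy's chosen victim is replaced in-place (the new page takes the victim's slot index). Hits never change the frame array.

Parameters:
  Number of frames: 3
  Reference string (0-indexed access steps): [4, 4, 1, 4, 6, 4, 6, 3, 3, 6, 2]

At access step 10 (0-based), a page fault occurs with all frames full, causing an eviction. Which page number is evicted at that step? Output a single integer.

Answer: 1

Derivation:
Step 0: ref 4 -> FAULT, frames=[4,-,-]
Step 1: ref 4 -> HIT, frames=[4,-,-]
Step 2: ref 1 -> FAULT, frames=[4,1,-]
Step 3: ref 4 -> HIT, frames=[4,1,-]
Step 4: ref 6 -> FAULT, frames=[4,1,6]
Step 5: ref 4 -> HIT, frames=[4,1,6]
Step 6: ref 6 -> HIT, frames=[4,1,6]
Step 7: ref 3 -> FAULT, evict 4, frames=[3,1,6]
Step 8: ref 3 -> HIT, frames=[3,1,6]
Step 9: ref 6 -> HIT, frames=[3,1,6]
Step 10: ref 2 -> FAULT, evict 1, frames=[3,2,6]
At step 10: evicted page 1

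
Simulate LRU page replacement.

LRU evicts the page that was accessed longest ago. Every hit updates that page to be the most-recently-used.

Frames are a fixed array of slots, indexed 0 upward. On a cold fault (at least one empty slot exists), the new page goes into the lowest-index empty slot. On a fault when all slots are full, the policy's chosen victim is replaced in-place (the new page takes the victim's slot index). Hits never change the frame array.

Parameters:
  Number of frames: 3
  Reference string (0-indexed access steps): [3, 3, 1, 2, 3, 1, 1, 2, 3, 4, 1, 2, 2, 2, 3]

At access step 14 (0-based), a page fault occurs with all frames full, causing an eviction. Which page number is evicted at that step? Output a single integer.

Answer: 4

Derivation:
Step 0: ref 3 -> FAULT, frames=[3,-,-]
Step 1: ref 3 -> HIT, frames=[3,-,-]
Step 2: ref 1 -> FAULT, frames=[3,1,-]
Step 3: ref 2 -> FAULT, frames=[3,1,2]
Step 4: ref 3 -> HIT, frames=[3,1,2]
Step 5: ref 1 -> HIT, frames=[3,1,2]
Step 6: ref 1 -> HIT, frames=[3,1,2]
Step 7: ref 2 -> HIT, frames=[3,1,2]
Step 8: ref 3 -> HIT, frames=[3,1,2]
Step 9: ref 4 -> FAULT, evict 1, frames=[3,4,2]
Step 10: ref 1 -> FAULT, evict 2, frames=[3,4,1]
Step 11: ref 2 -> FAULT, evict 3, frames=[2,4,1]
Step 12: ref 2 -> HIT, frames=[2,4,1]
Step 13: ref 2 -> HIT, frames=[2,4,1]
Step 14: ref 3 -> FAULT, evict 4, frames=[2,3,1]
At step 14: evicted page 4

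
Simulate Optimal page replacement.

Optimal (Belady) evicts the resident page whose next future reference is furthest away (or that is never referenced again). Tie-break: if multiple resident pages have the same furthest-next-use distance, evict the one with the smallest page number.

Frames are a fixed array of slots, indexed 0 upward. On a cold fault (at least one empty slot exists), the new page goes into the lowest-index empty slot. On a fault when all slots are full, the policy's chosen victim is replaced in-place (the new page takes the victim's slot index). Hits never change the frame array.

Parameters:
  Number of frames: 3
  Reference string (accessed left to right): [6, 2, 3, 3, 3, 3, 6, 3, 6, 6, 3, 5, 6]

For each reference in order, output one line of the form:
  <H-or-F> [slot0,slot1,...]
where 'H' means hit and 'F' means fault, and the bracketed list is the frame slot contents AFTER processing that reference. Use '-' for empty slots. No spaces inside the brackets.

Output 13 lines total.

F [6,-,-]
F [6,2,-]
F [6,2,3]
H [6,2,3]
H [6,2,3]
H [6,2,3]
H [6,2,3]
H [6,2,3]
H [6,2,3]
H [6,2,3]
H [6,2,3]
F [6,5,3]
H [6,5,3]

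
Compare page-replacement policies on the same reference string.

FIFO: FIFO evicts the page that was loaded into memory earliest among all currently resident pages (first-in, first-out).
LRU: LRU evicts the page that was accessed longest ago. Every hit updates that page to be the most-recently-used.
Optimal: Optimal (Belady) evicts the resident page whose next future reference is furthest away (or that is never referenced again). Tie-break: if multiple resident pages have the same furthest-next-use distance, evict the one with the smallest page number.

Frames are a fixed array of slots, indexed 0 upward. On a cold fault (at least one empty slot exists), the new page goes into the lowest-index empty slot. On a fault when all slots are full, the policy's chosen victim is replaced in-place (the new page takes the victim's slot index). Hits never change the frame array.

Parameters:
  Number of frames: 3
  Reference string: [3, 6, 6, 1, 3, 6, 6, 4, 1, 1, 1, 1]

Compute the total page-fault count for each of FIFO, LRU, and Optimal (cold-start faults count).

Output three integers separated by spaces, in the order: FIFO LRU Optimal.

--- FIFO ---
  step 0: ref 3 -> FAULT, frames=[3,-,-] (faults so far: 1)
  step 1: ref 6 -> FAULT, frames=[3,6,-] (faults so far: 2)
  step 2: ref 6 -> HIT, frames=[3,6,-] (faults so far: 2)
  step 3: ref 1 -> FAULT, frames=[3,6,1] (faults so far: 3)
  step 4: ref 3 -> HIT, frames=[3,6,1] (faults so far: 3)
  step 5: ref 6 -> HIT, frames=[3,6,1] (faults so far: 3)
  step 6: ref 6 -> HIT, frames=[3,6,1] (faults so far: 3)
  step 7: ref 4 -> FAULT, evict 3, frames=[4,6,1] (faults so far: 4)
  step 8: ref 1 -> HIT, frames=[4,6,1] (faults so far: 4)
  step 9: ref 1 -> HIT, frames=[4,6,1] (faults so far: 4)
  step 10: ref 1 -> HIT, frames=[4,6,1] (faults so far: 4)
  step 11: ref 1 -> HIT, frames=[4,6,1] (faults so far: 4)
  FIFO total faults: 4
--- LRU ---
  step 0: ref 3 -> FAULT, frames=[3,-,-] (faults so far: 1)
  step 1: ref 6 -> FAULT, frames=[3,6,-] (faults so far: 2)
  step 2: ref 6 -> HIT, frames=[3,6,-] (faults so far: 2)
  step 3: ref 1 -> FAULT, frames=[3,6,1] (faults so far: 3)
  step 4: ref 3 -> HIT, frames=[3,6,1] (faults so far: 3)
  step 5: ref 6 -> HIT, frames=[3,6,1] (faults so far: 3)
  step 6: ref 6 -> HIT, frames=[3,6,1] (faults so far: 3)
  step 7: ref 4 -> FAULT, evict 1, frames=[3,6,4] (faults so far: 4)
  step 8: ref 1 -> FAULT, evict 3, frames=[1,6,4] (faults so far: 5)
  step 9: ref 1 -> HIT, frames=[1,6,4] (faults so far: 5)
  step 10: ref 1 -> HIT, frames=[1,6,4] (faults so far: 5)
  step 11: ref 1 -> HIT, frames=[1,6,4] (faults so far: 5)
  LRU total faults: 5
--- Optimal ---
  step 0: ref 3 -> FAULT, frames=[3,-,-] (faults so far: 1)
  step 1: ref 6 -> FAULT, frames=[3,6,-] (faults so far: 2)
  step 2: ref 6 -> HIT, frames=[3,6,-] (faults so far: 2)
  step 3: ref 1 -> FAULT, frames=[3,6,1] (faults so far: 3)
  step 4: ref 3 -> HIT, frames=[3,6,1] (faults so far: 3)
  step 5: ref 6 -> HIT, frames=[3,6,1] (faults so far: 3)
  step 6: ref 6 -> HIT, frames=[3,6,1] (faults so far: 3)
  step 7: ref 4 -> FAULT, evict 3, frames=[4,6,1] (faults so far: 4)
  step 8: ref 1 -> HIT, frames=[4,6,1] (faults so far: 4)
  step 9: ref 1 -> HIT, frames=[4,6,1] (faults so far: 4)
  step 10: ref 1 -> HIT, frames=[4,6,1] (faults so far: 4)
  step 11: ref 1 -> HIT, frames=[4,6,1] (faults so far: 4)
  Optimal total faults: 4

Answer: 4 5 4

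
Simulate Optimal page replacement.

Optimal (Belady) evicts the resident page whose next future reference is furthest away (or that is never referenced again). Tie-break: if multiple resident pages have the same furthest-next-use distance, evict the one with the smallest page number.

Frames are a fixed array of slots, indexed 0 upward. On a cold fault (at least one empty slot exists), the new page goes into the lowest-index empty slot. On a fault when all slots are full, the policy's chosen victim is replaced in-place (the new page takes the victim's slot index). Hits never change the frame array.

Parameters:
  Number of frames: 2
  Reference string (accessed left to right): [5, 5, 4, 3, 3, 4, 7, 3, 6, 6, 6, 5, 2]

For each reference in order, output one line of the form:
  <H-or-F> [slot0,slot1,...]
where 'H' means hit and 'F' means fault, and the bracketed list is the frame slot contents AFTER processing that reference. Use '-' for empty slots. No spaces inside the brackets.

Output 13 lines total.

F [5,-]
H [5,-]
F [5,4]
F [3,4]
H [3,4]
H [3,4]
F [3,7]
H [3,7]
F [6,7]
H [6,7]
H [6,7]
F [5,7]
F [2,7]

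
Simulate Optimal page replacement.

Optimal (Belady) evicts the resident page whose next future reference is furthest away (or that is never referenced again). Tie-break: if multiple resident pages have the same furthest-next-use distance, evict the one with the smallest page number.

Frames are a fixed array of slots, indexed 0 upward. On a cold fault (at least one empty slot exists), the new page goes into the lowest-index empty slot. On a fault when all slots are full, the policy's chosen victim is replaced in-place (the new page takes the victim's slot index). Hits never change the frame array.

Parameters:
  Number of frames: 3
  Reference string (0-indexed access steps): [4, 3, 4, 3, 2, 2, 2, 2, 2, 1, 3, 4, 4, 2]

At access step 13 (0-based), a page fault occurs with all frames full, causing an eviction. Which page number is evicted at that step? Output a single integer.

Step 0: ref 4 -> FAULT, frames=[4,-,-]
Step 1: ref 3 -> FAULT, frames=[4,3,-]
Step 2: ref 4 -> HIT, frames=[4,3,-]
Step 3: ref 3 -> HIT, frames=[4,3,-]
Step 4: ref 2 -> FAULT, frames=[4,3,2]
Step 5: ref 2 -> HIT, frames=[4,3,2]
Step 6: ref 2 -> HIT, frames=[4,3,2]
Step 7: ref 2 -> HIT, frames=[4,3,2]
Step 8: ref 2 -> HIT, frames=[4,3,2]
Step 9: ref 1 -> FAULT, evict 2, frames=[4,3,1]
Step 10: ref 3 -> HIT, frames=[4,3,1]
Step 11: ref 4 -> HIT, frames=[4,3,1]
Step 12: ref 4 -> HIT, frames=[4,3,1]
Step 13: ref 2 -> FAULT, evict 1, frames=[4,3,2]
At step 13: evicted page 1

Answer: 1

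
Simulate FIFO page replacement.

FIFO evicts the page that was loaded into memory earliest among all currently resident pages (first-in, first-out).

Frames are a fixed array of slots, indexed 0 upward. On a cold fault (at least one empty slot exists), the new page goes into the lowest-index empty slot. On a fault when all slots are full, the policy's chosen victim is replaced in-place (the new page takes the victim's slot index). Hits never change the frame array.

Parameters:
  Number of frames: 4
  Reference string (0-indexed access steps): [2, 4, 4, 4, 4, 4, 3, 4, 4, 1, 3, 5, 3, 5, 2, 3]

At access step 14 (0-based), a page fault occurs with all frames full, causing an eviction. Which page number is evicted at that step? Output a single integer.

Step 0: ref 2 -> FAULT, frames=[2,-,-,-]
Step 1: ref 4 -> FAULT, frames=[2,4,-,-]
Step 2: ref 4 -> HIT, frames=[2,4,-,-]
Step 3: ref 4 -> HIT, frames=[2,4,-,-]
Step 4: ref 4 -> HIT, frames=[2,4,-,-]
Step 5: ref 4 -> HIT, frames=[2,4,-,-]
Step 6: ref 3 -> FAULT, frames=[2,4,3,-]
Step 7: ref 4 -> HIT, frames=[2,4,3,-]
Step 8: ref 4 -> HIT, frames=[2,4,3,-]
Step 9: ref 1 -> FAULT, frames=[2,4,3,1]
Step 10: ref 3 -> HIT, frames=[2,4,3,1]
Step 11: ref 5 -> FAULT, evict 2, frames=[5,4,3,1]
Step 12: ref 3 -> HIT, frames=[5,4,3,1]
Step 13: ref 5 -> HIT, frames=[5,4,3,1]
Step 14: ref 2 -> FAULT, evict 4, frames=[5,2,3,1]
At step 14: evicted page 4

Answer: 4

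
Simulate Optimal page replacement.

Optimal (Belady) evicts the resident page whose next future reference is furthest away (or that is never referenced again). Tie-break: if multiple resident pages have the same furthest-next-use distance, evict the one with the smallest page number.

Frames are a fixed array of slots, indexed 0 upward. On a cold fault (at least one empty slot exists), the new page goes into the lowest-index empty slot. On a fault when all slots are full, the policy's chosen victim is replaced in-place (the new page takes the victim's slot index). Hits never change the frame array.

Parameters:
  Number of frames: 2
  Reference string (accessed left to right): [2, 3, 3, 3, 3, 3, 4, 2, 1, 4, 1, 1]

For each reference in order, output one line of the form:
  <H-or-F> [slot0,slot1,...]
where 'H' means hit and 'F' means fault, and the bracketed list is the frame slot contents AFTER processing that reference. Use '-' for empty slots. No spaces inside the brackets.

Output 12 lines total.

F [2,-]
F [2,3]
H [2,3]
H [2,3]
H [2,3]
H [2,3]
F [2,4]
H [2,4]
F [1,4]
H [1,4]
H [1,4]
H [1,4]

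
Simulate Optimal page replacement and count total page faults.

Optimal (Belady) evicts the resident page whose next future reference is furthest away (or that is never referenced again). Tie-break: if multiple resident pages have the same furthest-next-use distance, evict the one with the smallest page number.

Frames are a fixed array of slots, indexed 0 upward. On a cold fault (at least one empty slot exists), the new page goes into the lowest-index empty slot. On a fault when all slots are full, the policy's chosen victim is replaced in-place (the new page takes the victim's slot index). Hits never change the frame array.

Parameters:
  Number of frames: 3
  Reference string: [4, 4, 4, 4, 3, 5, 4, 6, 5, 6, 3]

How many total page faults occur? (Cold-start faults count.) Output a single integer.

Step 0: ref 4 → FAULT, frames=[4,-,-]
Step 1: ref 4 → HIT, frames=[4,-,-]
Step 2: ref 4 → HIT, frames=[4,-,-]
Step 3: ref 4 → HIT, frames=[4,-,-]
Step 4: ref 3 → FAULT, frames=[4,3,-]
Step 5: ref 5 → FAULT, frames=[4,3,5]
Step 6: ref 4 → HIT, frames=[4,3,5]
Step 7: ref 6 → FAULT (evict 4), frames=[6,3,5]
Step 8: ref 5 → HIT, frames=[6,3,5]
Step 9: ref 6 → HIT, frames=[6,3,5]
Step 10: ref 3 → HIT, frames=[6,3,5]
Total faults: 4

Answer: 4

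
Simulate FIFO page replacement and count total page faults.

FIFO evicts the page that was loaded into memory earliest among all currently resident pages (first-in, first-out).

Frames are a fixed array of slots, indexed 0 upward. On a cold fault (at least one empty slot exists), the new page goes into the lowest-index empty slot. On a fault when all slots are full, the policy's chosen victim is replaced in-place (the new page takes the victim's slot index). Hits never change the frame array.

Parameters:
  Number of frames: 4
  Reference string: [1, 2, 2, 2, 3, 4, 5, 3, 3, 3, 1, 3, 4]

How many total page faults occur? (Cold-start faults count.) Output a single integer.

Step 0: ref 1 → FAULT, frames=[1,-,-,-]
Step 1: ref 2 → FAULT, frames=[1,2,-,-]
Step 2: ref 2 → HIT, frames=[1,2,-,-]
Step 3: ref 2 → HIT, frames=[1,2,-,-]
Step 4: ref 3 → FAULT, frames=[1,2,3,-]
Step 5: ref 4 → FAULT, frames=[1,2,3,4]
Step 6: ref 5 → FAULT (evict 1), frames=[5,2,3,4]
Step 7: ref 3 → HIT, frames=[5,2,3,4]
Step 8: ref 3 → HIT, frames=[5,2,3,4]
Step 9: ref 3 → HIT, frames=[5,2,3,4]
Step 10: ref 1 → FAULT (evict 2), frames=[5,1,3,4]
Step 11: ref 3 → HIT, frames=[5,1,3,4]
Step 12: ref 4 → HIT, frames=[5,1,3,4]
Total faults: 6

Answer: 6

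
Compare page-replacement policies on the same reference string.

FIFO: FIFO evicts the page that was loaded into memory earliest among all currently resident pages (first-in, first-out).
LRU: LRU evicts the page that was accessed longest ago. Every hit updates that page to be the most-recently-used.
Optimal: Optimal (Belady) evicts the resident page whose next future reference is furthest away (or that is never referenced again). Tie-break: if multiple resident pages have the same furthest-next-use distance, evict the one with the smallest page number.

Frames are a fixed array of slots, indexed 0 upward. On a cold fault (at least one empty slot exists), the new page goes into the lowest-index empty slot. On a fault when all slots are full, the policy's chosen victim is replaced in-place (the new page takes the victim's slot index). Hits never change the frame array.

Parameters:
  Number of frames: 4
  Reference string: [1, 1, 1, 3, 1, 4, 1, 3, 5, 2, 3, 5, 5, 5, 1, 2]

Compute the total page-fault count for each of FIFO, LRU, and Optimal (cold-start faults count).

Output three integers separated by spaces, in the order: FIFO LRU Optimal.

Answer: 6 5 5

Derivation:
--- FIFO ---
  step 0: ref 1 -> FAULT, frames=[1,-,-,-] (faults so far: 1)
  step 1: ref 1 -> HIT, frames=[1,-,-,-] (faults so far: 1)
  step 2: ref 1 -> HIT, frames=[1,-,-,-] (faults so far: 1)
  step 3: ref 3 -> FAULT, frames=[1,3,-,-] (faults so far: 2)
  step 4: ref 1 -> HIT, frames=[1,3,-,-] (faults so far: 2)
  step 5: ref 4 -> FAULT, frames=[1,3,4,-] (faults so far: 3)
  step 6: ref 1 -> HIT, frames=[1,3,4,-] (faults so far: 3)
  step 7: ref 3 -> HIT, frames=[1,3,4,-] (faults so far: 3)
  step 8: ref 5 -> FAULT, frames=[1,3,4,5] (faults so far: 4)
  step 9: ref 2 -> FAULT, evict 1, frames=[2,3,4,5] (faults so far: 5)
  step 10: ref 3 -> HIT, frames=[2,3,4,5] (faults so far: 5)
  step 11: ref 5 -> HIT, frames=[2,3,4,5] (faults so far: 5)
  step 12: ref 5 -> HIT, frames=[2,3,4,5] (faults so far: 5)
  step 13: ref 5 -> HIT, frames=[2,3,4,5] (faults so far: 5)
  step 14: ref 1 -> FAULT, evict 3, frames=[2,1,4,5] (faults so far: 6)
  step 15: ref 2 -> HIT, frames=[2,1,4,5] (faults so far: 6)
  FIFO total faults: 6
--- LRU ---
  step 0: ref 1 -> FAULT, frames=[1,-,-,-] (faults so far: 1)
  step 1: ref 1 -> HIT, frames=[1,-,-,-] (faults so far: 1)
  step 2: ref 1 -> HIT, frames=[1,-,-,-] (faults so far: 1)
  step 3: ref 3 -> FAULT, frames=[1,3,-,-] (faults so far: 2)
  step 4: ref 1 -> HIT, frames=[1,3,-,-] (faults so far: 2)
  step 5: ref 4 -> FAULT, frames=[1,3,4,-] (faults so far: 3)
  step 6: ref 1 -> HIT, frames=[1,3,4,-] (faults so far: 3)
  step 7: ref 3 -> HIT, frames=[1,3,4,-] (faults so far: 3)
  step 8: ref 5 -> FAULT, frames=[1,3,4,5] (faults so far: 4)
  step 9: ref 2 -> FAULT, evict 4, frames=[1,3,2,5] (faults so far: 5)
  step 10: ref 3 -> HIT, frames=[1,3,2,5] (faults so far: 5)
  step 11: ref 5 -> HIT, frames=[1,3,2,5] (faults so far: 5)
  step 12: ref 5 -> HIT, frames=[1,3,2,5] (faults so far: 5)
  step 13: ref 5 -> HIT, frames=[1,3,2,5] (faults so far: 5)
  step 14: ref 1 -> HIT, frames=[1,3,2,5] (faults so far: 5)
  step 15: ref 2 -> HIT, frames=[1,3,2,5] (faults so far: 5)
  LRU total faults: 5
--- Optimal ---
  step 0: ref 1 -> FAULT, frames=[1,-,-,-] (faults so far: 1)
  step 1: ref 1 -> HIT, frames=[1,-,-,-] (faults so far: 1)
  step 2: ref 1 -> HIT, frames=[1,-,-,-] (faults so far: 1)
  step 3: ref 3 -> FAULT, frames=[1,3,-,-] (faults so far: 2)
  step 4: ref 1 -> HIT, frames=[1,3,-,-] (faults so far: 2)
  step 5: ref 4 -> FAULT, frames=[1,3,4,-] (faults so far: 3)
  step 6: ref 1 -> HIT, frames=[1,3,4,-] (faults so far: 3)
  step 7: ref 3 -> HIT, frames=[1,3,4,-] (faults so far: 3)
  step 8: ref 5 -> FAULT, frames=[1,3,4,5] (faults so far: 4)
  step 9: ref 2 -> FAULT, evict 4, frames=[1,3,2,5] (faults so far: 5)
  step 10: ref 3 -> HIT, frames=[1,3,2,5] (faults so far: 5)
  step 11: ref 5 -> HIT, frames=[1,3,2,5] (faults so far: 5)
  step 12: ref 5 -> HIT, frames=[1,3,2,5] (faults so far: 5)
  step 13: ref 5 -> HIT, frames=[1,3,2,5] (faults so far: 5)
  step 14: ref 1 -> HIT, frames=[1,3,2,5] (faults so far: 5)
  step 15: ref 2 -> HIT, frames=[1,3,2,5] (faults so far: 5)
  Optimal total faults: 5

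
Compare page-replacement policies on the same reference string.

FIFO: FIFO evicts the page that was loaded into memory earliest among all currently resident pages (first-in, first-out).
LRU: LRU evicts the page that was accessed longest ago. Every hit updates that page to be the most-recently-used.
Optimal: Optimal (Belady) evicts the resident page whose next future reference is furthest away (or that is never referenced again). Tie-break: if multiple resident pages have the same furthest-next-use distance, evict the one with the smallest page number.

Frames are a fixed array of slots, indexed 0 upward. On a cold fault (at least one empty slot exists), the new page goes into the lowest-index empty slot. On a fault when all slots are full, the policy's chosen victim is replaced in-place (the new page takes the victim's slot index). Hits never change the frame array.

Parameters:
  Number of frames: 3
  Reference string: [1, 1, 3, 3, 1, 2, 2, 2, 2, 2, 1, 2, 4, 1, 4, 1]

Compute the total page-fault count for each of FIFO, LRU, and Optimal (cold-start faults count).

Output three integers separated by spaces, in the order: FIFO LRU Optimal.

Answer: 5 4 4

Derivation:
--- FIFO ---
  step 0: ref 1 -> FAULT, frames=[1,-,-] (faults so far: 1)
  step 1: ref 1 -> HIT, frames=[1,-,-] (faults so far: 1)
  step 2: ref 3 -> FAULT, frames=[1,3,-] (faults so far: 2)
  step 3: ref 3 -> HIT, frames=[1,3,-] (faults so far: 2)
  step 4: ref 1 -> HIT, frames=[1,3,-] (faults so far: 2)
  step 5: ref 2 -> FAULT, frames=[1,3,2] (faults so far: 3)
  step 6: ref 2 -> HIT, frames=[1,3,2] (faults so far: 3)
  step 7: ref 2 -> HIT, frames=[1,3,2] (faults so far: 3)
  step 8: ref 2 -> HIT, frames=[1,3,2] (faults so far: 3)
  step 9: ref 2 -> HIT, frames=[1,3,2] (faults so far: 3)
  step 10: ref 1 -> HIT, frames=[1,3,2] (faults so far: 3)
  step 11: ref 2 -> HIT, frames=[1,3,2] (faults so far: 3)
  step 12: ref 4 -> FAULT, evict 1, frames=[4,3,2] (faults so far: 4)
  step 13: ref 1 -> FAULT, evict 3, frames=[4,1,2] (faults so far: 5)
  step 14: ref 4 -> HIT, frames=[4,1,2] (faults so far: 5)
  step 15: ref 1 -> HIT, frames=[4,1,2] (faults so far: 5)
  FIFO total faults: 5
--- LRU ---
  step 0: ref 1 -> FAULT, frames=[1,-,-] (faults so far: 1)
  step 1: ref 1 -> HIT, frames=[1,-,-] (faults so far: 1)
  step 2: ref 3 -> FAULT, frames=[1,3,-] (faults so far: 2)
  step 3: ref 3 -> HIT, frames=[1,3,-] (faults so far: 2)
  step 4: ref 1 -> HIT, frames=[1,3,-] (faults so far: 2)
  step 5: ref 2 -> FAULT, frames=[1,3,2] (faults so far: 3)
  step 6: ref 2 -> HIT, frames=[1,3,2] (faults so far: 3)
  step 7: ref 2 -> HIT, frames=[1,3,2] (faults so far: 3)
  step 8: ref 2 -> HIT, frames=[1,3,2] (faults so far: 3)
  step 9: ref 2 -> HIT, frames=[1,3,2] (faults so far: 3)
  step 10: ref 1 -> HIT, frames=[1,3,2] (faults so far: 3)
  step 11: ref 2 -> HIT, frames=[1,3,2] (faults so far: 3)
  step 12: ref 4 -> FAULT, evict 3, frames=[1,4,2] (faults so far: 4)
  step 13: ref 1 -> HIT, frames=[1,4,2] (faults so far: 4)
  step 14: ref 4 -> HIT, frames=[1,4,2] (faults so far: 4)
  step 15: ref 1 -> HIT, frames=[1,4,2] (faults so far: 4)
  LRU total faults: 4
--- Optimal ---
  step 0: ref 1 -> FAULT, frames=[1,-,-] (faults so far: 1)
  step 1: ref 1 -> HIT, frames=[1,-,-] (faults so far: 1)
  step 2: ref 3 -> FAULT, frames=[1,3,-] (faults so far: 2)
  step 3: ref 3 -> HIT, frames=[1,3,-] (faults so far: 2)
  step 4: ref 1 -> HIT, frames=[1,3,-] (faults so far: 2)
  step 5: ref 2 -> FAULT, frames=[1,3,2] (faults so far: 3)
  step 6: ref 2 -> HIT, frames=[1,3,2] (faults so far: 3)
  step 7: ref 2 -> HIT, frames=[1,3,2] (faults so far: 3)
  step 8: ref 2 -> HIT, frames=[1,3,2] (faults so far: 3)
  step 9: ref 2 -> HIT, frames=[1,3,2] (faults so far: 3)
  step 10: ref 1 -> HIT, frames=[1,3,2] (faults so far: 3)
  step 11: ref 2 -> HIT, frames=[1,3,2] (faults so far: 3)
  step 12: ref 4 -> FAULT, evict 2, frames=[1,3,4] (faults so far: 4)
  step 13: ref 1 -> HIT, frames=[1,3,4] (faults so far: 4)
  step 14: ref 4 -> HIT, frames=[1,3,4] (faults so far: 4)
  step 15: ref 1 -> HIT, frames=[1,3,4] (faults so far: 4)
  Optimal total faults: 4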